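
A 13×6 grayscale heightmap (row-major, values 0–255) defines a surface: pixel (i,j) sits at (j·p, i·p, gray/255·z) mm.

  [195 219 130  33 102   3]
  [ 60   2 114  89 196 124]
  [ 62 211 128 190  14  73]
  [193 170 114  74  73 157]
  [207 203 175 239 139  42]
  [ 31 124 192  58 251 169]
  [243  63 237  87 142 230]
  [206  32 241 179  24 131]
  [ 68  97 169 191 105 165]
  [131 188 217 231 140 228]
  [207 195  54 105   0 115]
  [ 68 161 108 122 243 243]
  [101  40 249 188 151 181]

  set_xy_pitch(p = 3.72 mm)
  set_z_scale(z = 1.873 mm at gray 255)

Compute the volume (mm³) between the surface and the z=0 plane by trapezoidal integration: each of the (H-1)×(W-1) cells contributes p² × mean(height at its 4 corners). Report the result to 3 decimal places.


847.664

height_mm = gray/255 × 1.873; cell vol = 3.72² × mean(4 corners)
unit = 3.72² × 1.873 / (4×255) = 0.0254111 mm³ per gray-sum
row 0: Σ corner-gray over 5 cells = 2152  → 54.6847
row 1: Σ corner-gray over 5 cells = 2207  → 56.0823
row 2: Σ corner-gray over 5 cells = 2433  → 61.8252
row 3: Σ corner-gray over 5 cells = 2973  → 75.5472
row 4: Σ corner-gray over 5 cells = 3211  → 81.5950
row 5: Σ corner-gray over 5 cells = 2981  → 75.7505
row 6: Σ corner-gray over 5 cells = 2820  → 71.6593
row 7: Σ corner-gray over 5 cells = 2646  → 67.2378
row 8: Σ corner-gray over 5 cells = 3268  → 83.0435
row 9: Σ corner-gray over 5 cells = 2941  → 74.7340
row 10: Σ corner-gray over 5 cells = 2609  → 66.2976
row 11: Σ corner-gray over 5 cells = 3117  → 79.2064
Σ rows: total corner-gray = 33358  → 847.6635 mm³


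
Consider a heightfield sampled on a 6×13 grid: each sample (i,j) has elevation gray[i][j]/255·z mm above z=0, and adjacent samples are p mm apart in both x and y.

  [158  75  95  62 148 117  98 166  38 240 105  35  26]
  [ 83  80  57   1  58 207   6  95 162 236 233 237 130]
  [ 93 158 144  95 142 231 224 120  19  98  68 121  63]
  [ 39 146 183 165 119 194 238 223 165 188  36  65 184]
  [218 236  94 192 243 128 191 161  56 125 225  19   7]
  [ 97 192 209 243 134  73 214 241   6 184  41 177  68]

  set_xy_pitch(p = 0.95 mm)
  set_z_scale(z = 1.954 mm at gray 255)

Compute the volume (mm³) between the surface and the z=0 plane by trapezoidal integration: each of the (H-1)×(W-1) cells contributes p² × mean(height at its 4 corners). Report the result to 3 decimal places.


56.198

height_mm = gray/255 × 1.954; cell vol = 0.95² × mean(4 corners)
unit = 0.95² × 1.954 / (4×255) = 0.00172891 mm³ per gray-sum
row 0: Σ corner-gray over 12 cells = 5499  → 9.5073
row 1: Σ corner-gray over 12 cells = 5953  → 10.2922
row 2: Σ corner-gray over 12 cells = 6663  → 11.5197
row 3: Σ corner-gray over 12 cells = 7232  → 12.5035
row 4: Σ corner-gray over 12 cells = 7158  → 12.3755
Σ rows: total corner-gray = 32505  → 56.1981 mm³


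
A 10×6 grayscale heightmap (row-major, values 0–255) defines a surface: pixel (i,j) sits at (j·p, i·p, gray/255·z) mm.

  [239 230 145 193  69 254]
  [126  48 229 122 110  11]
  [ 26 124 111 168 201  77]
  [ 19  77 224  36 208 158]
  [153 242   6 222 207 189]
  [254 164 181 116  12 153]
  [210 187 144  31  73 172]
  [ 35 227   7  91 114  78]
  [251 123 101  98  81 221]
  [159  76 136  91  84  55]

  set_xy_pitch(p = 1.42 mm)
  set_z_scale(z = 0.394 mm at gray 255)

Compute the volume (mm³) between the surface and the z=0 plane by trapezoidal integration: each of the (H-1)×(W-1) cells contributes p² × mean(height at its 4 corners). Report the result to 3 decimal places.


18.196

height_mm = gray/255 × 0.394; cell vol = 1.42² × mean(4 corners)
unit = 1.42² × 0.394 / (4×255) = 0.000778884 mm³ per gray-sum
row 0: Σ corner-gray over 5 cells = 2922  → 2.2759
row 1: Σ corner-gray over 5 cells = 2466  → 1.9207
row 2: Σ corner-gray over 5 cells = 2578  → 2.0080
row 3: Σ corner-gray over 5 cells = 2963  → 2.3078
row 4: Σ corner-gray over 5 cells = 3049  → 2.3748
row 5: Σ corner-gray over 5 cells = 2605  → 2.0290
row 6: Σ corner-gray over 5 cells = 2243  → 1.7470
row 7: Σ corner-gray over 5 cells = 2269  → 1.7673
row 8: Σ corner-gray over 5 cells = 2266  → 1.7650
Σ rows: total corner-gray = 23361  → 18.1955 mm³


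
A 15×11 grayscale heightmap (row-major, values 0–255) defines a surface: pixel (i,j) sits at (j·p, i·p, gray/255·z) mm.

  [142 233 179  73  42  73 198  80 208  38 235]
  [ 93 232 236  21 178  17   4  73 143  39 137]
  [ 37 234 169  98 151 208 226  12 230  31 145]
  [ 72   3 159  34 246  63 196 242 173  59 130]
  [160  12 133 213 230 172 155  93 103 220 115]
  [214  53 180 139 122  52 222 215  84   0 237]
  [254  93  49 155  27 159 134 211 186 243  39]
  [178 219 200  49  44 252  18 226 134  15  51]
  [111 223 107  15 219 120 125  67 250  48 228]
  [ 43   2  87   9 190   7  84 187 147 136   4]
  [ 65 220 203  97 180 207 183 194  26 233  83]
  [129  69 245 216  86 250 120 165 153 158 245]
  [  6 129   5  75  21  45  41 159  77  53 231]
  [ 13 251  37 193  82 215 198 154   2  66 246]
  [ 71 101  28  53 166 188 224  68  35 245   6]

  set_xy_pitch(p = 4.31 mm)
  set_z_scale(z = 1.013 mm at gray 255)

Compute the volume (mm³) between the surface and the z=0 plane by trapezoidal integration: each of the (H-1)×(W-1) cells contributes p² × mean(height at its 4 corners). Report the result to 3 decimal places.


1327.009

height_mm = gray/255 × 1.013; cell vol = 4.31² × mean(4 corners)
unit = 4.31² × 1.013 / (4×255) = 0.0184486 mm³ per gray-sum
row 0: Σ corner-gray over 10 cells = 4741  → 87.4649
row 1: Σ corner-gray over 10 cells = 5016  → 92.5383
row 2: Σ corner-gray over 10 cells = 5452  → 100.5819
row 3: Σ corner-gray over 10 cells = 5489  → 101.2645
row 4: Σ corner-gray over 10 cells = 5522  → 101.8733
row 5: Σ corner-gray over 10 cells = 5392  → 99.4749
row 6: Σ corner-gray over 10 cells = 5350  → 98.7001
row 7: Σ corner-gray over 10 cells = 5230  → 96.4863
row 8: Σ corner-gray over 10 cells = 4432  → 81.7643
row 9: Σ corner-gray over 10 cells = 4979  → 91.8557
row 10: Σ corner-gray over 10 cells = 6532  → 120.5064
row 11: Σ corner-gray over 10 cells = 4745  → 87.5387
row 12: Σ corner-gray over 10 cells = 4102  → 75.6762
row 13: Σ corner-gray over 10 cells = 4948  → 91.2838
Σ rows: total corner-gray = 71930  → 1327.0090 mm³


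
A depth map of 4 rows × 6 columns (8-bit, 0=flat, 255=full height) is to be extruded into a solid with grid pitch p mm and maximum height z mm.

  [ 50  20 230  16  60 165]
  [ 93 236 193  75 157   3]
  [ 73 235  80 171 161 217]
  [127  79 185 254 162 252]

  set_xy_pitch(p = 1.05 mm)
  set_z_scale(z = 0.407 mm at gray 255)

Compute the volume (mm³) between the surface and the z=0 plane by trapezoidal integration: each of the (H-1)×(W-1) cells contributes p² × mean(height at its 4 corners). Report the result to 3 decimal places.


3.788

height_mm = gray/255 × 0.407; cell vol = 1.05² × mean(4 corners)
unit = 1.05² × 0.407 / (4×255) = 0.000439919 mm³ per gray-sum
row 0: Σ corner-gray over 5 cells = 2285  → 1.0052
row 1: Σ corner-gray over 5 cells = 3002  → 1.3206
row 2: Σ corner-gray over 5 cells = 3323  → 1.4619
Σ rows: total corner-gray = 8610  → 3.7877 mm³


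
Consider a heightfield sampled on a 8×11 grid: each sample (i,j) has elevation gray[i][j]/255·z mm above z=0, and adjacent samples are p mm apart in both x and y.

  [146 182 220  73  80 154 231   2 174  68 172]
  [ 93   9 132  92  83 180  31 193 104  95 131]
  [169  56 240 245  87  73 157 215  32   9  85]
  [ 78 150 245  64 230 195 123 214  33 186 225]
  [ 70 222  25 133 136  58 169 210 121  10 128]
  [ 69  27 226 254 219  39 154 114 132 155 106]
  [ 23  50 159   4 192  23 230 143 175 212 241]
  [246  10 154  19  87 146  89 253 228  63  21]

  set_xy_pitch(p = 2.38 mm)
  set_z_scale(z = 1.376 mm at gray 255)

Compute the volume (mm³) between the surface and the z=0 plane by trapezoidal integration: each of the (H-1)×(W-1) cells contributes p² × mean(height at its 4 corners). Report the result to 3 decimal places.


276.213

height_mm = gray/255 × 1.376; cell vol = 2.38² × mean(4 corners)
unit = 2.38² × 1.376 / (4×255) = 0.00764139 mm³ per gray-sum
row 0: Σ corner-gray over 10 cells = 4748  → 36.2813
row 1: Σ corner-gray over 10 cells = 4544  → 34.7225
row 2: Σ corner-gray over 10 cells = 5665  → 43.2885
row 3: Σ corner-gray over 10 cells = 5549  → 42.4021
row 4: Σ corner-gray over 10 cells = 5181  → 39.5900
row 5: Σ corner-gray over 10 cells = 5455  → 41.6838
row 6: Σ corner-gray over 10 cells = 5005  → 38.2451
Σ rows: total corner-gray = 36147  → 276.2132 mm³


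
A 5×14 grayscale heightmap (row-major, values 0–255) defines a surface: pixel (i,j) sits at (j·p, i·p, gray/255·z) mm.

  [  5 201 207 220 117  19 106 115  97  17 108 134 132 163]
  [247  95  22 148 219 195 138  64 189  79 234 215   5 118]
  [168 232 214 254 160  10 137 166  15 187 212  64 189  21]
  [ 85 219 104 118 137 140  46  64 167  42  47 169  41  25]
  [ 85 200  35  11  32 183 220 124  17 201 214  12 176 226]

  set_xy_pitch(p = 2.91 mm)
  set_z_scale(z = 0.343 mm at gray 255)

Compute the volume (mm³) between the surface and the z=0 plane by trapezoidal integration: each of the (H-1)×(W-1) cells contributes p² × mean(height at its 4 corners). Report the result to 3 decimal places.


75.607

height_mm = gray/255 × 0.343; cell vol = 2.91² × mean(4 corners)
unit = 2.91² × 0.343 / (4×255) = 0.00284761 mm³ per gray-sum
row 0: Σ corner-gray over 13 cells = 6685  → 19.0362
row 1: Σ corner-gray over 13 cells = 7440  → 21.1862
row 2: Σ corner-gray over 13 cells = 6567  → 18.7002
row 3: Σ corner-gray over 13 cells = 5859  → 16.6841
Σ rows: total corner-gray = 26551  → 75.6068 mm³


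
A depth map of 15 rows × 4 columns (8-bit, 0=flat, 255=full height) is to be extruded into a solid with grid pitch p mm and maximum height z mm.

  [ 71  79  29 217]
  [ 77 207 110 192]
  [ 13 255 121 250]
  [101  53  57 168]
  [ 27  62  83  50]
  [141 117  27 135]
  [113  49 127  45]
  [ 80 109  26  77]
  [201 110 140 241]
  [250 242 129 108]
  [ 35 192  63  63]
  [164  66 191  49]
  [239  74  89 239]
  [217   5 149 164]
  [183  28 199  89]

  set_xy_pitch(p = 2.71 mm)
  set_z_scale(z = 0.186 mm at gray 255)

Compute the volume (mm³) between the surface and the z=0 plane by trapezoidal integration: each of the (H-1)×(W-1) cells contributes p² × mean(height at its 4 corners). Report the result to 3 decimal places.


height_mm = gray/255 × 0.186; cell vol = 2.71² × mean(4 corners)
unit = 2.71² × 0.186 / (4×255) = 0.00133922 mm³ per gray-sum
row 0: Σ corner-gray over 3 cells = 1407  → 1.8843
row 1: Σ corner-gray over 3 cells = 1918  → 2.5686
row 2: Σ corner-gray over 3 cells = 1504  → 2.0142
row 3: Σ corner-gray over 3 cells = 856  → 1.1464
row 4: Σ corner-gray over 3 cells = 931  → 1.2468
row 5: Σ corner-gray over 3 cells = 1074  → 1.4383
row 6: Σ corner-gray over 3 cells = 937  → 1.2548
row 7: Σ corner-gray over 3 cells = 1369  → 1.8334
row 8: Σ corner-gray over 3 cells = 2042  → 2.7347
row 9: Σ corner-gray over 3 cells = 1708  → 2.2874
row 10: Σ corner-gray over 3 cells = 1335  → 1.7879
row 11: Σ corner-gray over 3 cells = 1531  → 2.0503
row 12: Σ corner-gray over 3 cells = 1493  → 1.9995
row 13: Σ corner-gray over 3 cells = 1415  → 1.8950
Σ rows: total corner-gray = 19520  → 26.1415 mm³

26.142


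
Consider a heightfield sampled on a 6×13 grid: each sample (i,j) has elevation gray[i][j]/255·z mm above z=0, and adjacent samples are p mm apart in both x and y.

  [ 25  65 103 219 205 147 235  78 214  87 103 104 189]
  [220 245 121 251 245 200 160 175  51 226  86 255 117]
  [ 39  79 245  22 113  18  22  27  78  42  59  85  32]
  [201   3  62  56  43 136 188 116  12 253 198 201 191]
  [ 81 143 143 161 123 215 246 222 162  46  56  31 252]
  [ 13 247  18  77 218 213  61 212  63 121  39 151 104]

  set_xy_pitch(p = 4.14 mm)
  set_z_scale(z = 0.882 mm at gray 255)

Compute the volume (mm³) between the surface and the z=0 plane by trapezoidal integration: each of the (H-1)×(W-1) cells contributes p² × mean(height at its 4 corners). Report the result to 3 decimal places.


460.050

height_mm = gray/255 × 0.882; cell vol = 4.14² × mean(4 corners)
unit = 4.14² × 0.882 / (4×255) = 0.0148207 mm³ per gray-sum
row 0: Σ corner-gray over 12 cells = 7701  → 114.1343
row 1: Σ corner-gray over 12 cells = 6018  → 89.1911
row 2: Σ corner-gray over 12 cells = 4579  → 67.8640
row 3: Σ corner-gray over 12 cells = 6357  → 94.2153
row 4: Σ corner-gray over 12 cells = 6386  → 94.6451
Σ rows: total corner-gray = 31041  → 460.0498 mm³


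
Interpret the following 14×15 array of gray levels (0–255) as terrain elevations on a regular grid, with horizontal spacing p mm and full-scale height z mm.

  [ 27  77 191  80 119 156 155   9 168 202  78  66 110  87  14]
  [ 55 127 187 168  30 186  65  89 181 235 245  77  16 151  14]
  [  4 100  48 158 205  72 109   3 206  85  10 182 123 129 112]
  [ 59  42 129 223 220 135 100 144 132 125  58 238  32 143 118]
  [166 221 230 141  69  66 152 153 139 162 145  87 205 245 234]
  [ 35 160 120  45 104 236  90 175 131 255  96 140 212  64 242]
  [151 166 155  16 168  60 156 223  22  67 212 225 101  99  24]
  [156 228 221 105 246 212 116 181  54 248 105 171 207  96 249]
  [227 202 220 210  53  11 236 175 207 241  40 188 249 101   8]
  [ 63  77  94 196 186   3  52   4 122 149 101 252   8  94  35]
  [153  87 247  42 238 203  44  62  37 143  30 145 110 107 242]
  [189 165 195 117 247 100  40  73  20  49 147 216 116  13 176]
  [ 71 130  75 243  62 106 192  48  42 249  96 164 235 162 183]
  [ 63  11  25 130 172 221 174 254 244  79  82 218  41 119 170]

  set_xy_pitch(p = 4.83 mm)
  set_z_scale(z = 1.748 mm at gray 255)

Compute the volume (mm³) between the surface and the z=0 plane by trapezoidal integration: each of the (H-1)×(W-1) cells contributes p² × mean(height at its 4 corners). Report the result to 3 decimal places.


3848.330

height_mm = gray/255 × 1.748; cell vol = 4.83² × mean(4 corners)
unit = 4.83² × 1.748 / (4×255) = 0.0399793 mm³ per gray-sum
row 0: Σ corner-gray over 14 cells = 6620  → 264.6632
row 1: Σ corner-gray over 14 cells = 6559  → 262.2244
row 2: Σ corner-gray over 14 cells = 6595  → 263.6637
row 3: Σ corner-gray over 14 cells = 8049  → 321.7936
row 4: Σ corner-gray over 14 cells = 8363  → 334.3471
row 5: Σ corner-gray over 14 cells = 7448  → 297.7661
row 6: Σ corner-gray over 14 cells = 8300  → 331.8284
row 7: Σ corner-gray over 14 cells = 9286  → 371.2481
row 8: Σ corner-gray over 14 cells = 7275  → 290.8496
row 9: Σ corner-gray over 14 cells = 6159  → 246.2327
row 10: Σ corner-gray over 14 cells = 6746  → 269.7006
row 11: Σ corner-gray over 14 cells = 7223  → 288.7707
row 12: Σ corner-gray over 14 cells = 7635  → 305.2422
Σ rows: total corner-gray = 96258  → 3848.3304 mm³


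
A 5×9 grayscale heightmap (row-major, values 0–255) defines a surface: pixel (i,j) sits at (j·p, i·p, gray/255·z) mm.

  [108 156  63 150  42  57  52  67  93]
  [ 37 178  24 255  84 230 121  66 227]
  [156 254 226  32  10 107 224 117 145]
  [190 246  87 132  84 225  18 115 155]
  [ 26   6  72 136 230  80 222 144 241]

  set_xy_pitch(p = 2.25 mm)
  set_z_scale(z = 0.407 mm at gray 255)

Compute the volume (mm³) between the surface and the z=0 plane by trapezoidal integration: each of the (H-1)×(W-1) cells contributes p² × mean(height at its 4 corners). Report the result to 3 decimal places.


height_mm = gray/255 × 0.407; cell vol = 2.25² × mean(4 corners)
unit = 2.25² × 0.407 / (4×255) = 0.00202004 mm³ per gray-sum
row 0: Σ corner-gray over 8 cells = 3555  → 7.1812
row 1: Σ corner-gray over 8 cells = 4421  → 8.9306
row 2: Σ corner-gray over 8 cells = 4400  → 8.8882
row 3: Σ corner-gray over 8 cells = 4206  → 8.4963
Σ rows: total corner-gray = 16582  → 33.4962 mm³

33.496


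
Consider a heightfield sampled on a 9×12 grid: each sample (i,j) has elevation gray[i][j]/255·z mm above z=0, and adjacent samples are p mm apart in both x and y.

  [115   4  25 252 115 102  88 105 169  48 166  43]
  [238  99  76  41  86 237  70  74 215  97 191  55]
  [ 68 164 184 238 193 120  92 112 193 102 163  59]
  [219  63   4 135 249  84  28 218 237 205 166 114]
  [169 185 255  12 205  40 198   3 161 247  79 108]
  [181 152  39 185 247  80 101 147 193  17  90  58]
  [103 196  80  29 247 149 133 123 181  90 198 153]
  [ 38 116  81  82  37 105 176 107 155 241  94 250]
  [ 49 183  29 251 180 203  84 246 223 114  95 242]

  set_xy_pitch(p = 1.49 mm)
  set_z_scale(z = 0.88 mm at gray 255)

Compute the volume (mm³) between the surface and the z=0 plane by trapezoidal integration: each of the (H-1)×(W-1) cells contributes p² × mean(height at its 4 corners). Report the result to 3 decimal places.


height_mm = gray/255 × 0.88; cell vol = 1.49² × mean(4 corners)
unit = 1.49² × 0.88 / (4×255) = 0.00191538 mm³ per gray-sum
row 0: Σ corner-gray over 11 cells = 4971  → 9.5214
row 1: Σ corner-gray over 11 cells = 5914  → 11.3276
row 2: Σ corner-gray over 11 cells = 6360  → 12.1818
row 3: Σ corner-gray over 11 cells = 6158  → 11.7949
row 4: Σ corner-gray over 11 cells = 5788  → 11.0862
row 5: Σ corner-gray over 11 cells = 5849  → 11.2031
row 6: Σ corner-gray over 11 cells = 5784  → 11.0786
row 7: Σ corner-gray over 11 cells = 6183  → 11.8428
Σ rows: total corner-gray = 47007  → 90.0363 mm³

90.036


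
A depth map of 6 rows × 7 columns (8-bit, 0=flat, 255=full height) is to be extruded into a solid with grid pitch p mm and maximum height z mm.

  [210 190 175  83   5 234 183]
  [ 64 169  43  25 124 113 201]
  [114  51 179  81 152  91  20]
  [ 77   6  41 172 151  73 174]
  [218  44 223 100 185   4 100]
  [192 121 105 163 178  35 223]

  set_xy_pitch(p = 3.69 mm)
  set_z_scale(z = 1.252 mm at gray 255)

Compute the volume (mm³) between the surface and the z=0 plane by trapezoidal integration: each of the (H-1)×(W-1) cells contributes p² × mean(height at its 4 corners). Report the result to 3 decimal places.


224.457

height_mm = gray/255 × 1.252; cell vol = 3.69² × mean(4 corners)
unit = 3.69² × 1.252 / (4×255) = 0.0167131 mm³ per gray-sum
row 0: Σ corner-gray over 6 cells = 2980  → 49.8050
row 1: Σ corner-gray over 6 cells = 2455  → 41.0306
row 2: Σ corner-gray over 6 cells = 2379  → 39.7605
row 3: Σ corner-gray over 6 cells = 2567  → 42.9025
row 4: Σ corner-gray over 6 cells = 3049  → 50.9582
Σ rows: total corner-gray = 13430  → 224.4569 mm³


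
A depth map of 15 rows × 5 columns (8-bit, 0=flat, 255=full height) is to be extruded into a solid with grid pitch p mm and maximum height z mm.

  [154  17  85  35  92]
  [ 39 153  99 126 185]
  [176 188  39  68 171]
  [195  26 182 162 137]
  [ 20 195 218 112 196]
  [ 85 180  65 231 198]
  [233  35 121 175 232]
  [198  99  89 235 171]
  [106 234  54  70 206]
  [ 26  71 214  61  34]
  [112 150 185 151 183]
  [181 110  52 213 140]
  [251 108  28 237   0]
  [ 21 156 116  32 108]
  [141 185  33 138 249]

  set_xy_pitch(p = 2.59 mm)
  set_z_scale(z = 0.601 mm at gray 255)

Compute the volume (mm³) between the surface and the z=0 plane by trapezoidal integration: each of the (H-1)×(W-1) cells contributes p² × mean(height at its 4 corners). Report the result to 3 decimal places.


114.583

height_mm = gray/255 × 0.601; cell vol = 2.59² × mean(4 corners)
unit = 2.59² × 0.601 / (4×255) = 0.00395252 mm³ per gray-sum
row 0: Σ corner-gray over 4 cells = 1500  → 5.9288
row 1: Σ corner-gray over 4 cells = 1917  → 7.5770
row 2: Σ corner-gray over 4 cells = 2009  → 7.9406
row 3: Σ corner-gray over 4 cells = 2338  → 9.2410
row 4: Σ corner-gray over 4 cells = 2501  → 9.8852
row 5: Σ corner-gray over 4 cells = 2362  → 9.3358
row 6: Σ corner-gray over 4 cells = 2342  → 9.2568
row 7: Σ corner-gray over 4 cells = 2243  → 8.8655
row 8: Σ corner-gray over 4 cells = 1780  → 7.0355
row 9: Σ corner-gray over 4 cells = 2019  → 7.9801
row 10: Σ corner-gray over 4 cells = 2338  → 9.2410
row 11: Σ corner-gray over 4 cells = 2068  → 8.1738
row 12: Σ corner-gray over 4 cells = 1734  → 6.8537
row 13: Σ corner-gray over 4 cells = 1839  → 7.2687
Σ rows: total corner-gray = 28990  → 114.5835 mm³


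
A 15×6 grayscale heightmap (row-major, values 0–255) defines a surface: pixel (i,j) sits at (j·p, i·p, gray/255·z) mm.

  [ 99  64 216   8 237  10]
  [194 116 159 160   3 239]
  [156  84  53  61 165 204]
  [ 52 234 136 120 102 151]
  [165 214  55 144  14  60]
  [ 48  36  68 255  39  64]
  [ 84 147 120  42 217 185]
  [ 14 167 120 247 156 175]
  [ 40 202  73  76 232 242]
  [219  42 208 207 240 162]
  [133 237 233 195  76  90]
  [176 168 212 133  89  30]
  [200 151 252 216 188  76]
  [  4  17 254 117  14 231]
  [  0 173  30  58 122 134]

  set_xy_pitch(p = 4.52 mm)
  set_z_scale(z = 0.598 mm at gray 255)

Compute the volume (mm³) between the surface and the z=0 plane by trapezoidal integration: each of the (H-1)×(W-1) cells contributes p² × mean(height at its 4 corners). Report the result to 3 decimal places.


height_mm = gray/255 × 0.598; cell vol = 4.52² × mean(4 corners)
unit = 4.52² × 0.598 / (4×255) = 0.0119778 mm³ per gray-sum
row 0: Σ corner-gray over 5 cells = 2468  → 29.5613
row 1: Σ corner-gray over 5 cells = 2395  → 28.6869
row 2: Σ corner-gray over 5 cells = 2473  → 29.6212
row 3: Σ corner-gray over 5 cells = 2466  → 29.5373
row 4: Σ corner-gray over 5 cells = 1987  → 23.7999
row 5: Σ corner-gray over 5 cells = 2229  → 26.6986
row 6: Σ corner-gray over 5 cells = 2890  → 34.6159
row 7: Σ corner-gray over 5 cells = 3017  → 36.1371
row 8: Σ corner-gray over 5 cells = 3223  → 38.6045
row 9: Σ corner-gray over 5 cells = 3480  → 41.6828
row 10: Σ corner-gray over 5 cells = 3115  → 37.3109
row 11: Σ corner-gray over 5 cells = 3300  → 39.5268
row 12: Σ corner-gray over 5 cells = 2929  → 35.0830
row 13: Σ corner-gray over 5 cells = 1939  → 23.2250
Σ rows: total corner-gray = 37911  → 454.0912 mm³

454.091


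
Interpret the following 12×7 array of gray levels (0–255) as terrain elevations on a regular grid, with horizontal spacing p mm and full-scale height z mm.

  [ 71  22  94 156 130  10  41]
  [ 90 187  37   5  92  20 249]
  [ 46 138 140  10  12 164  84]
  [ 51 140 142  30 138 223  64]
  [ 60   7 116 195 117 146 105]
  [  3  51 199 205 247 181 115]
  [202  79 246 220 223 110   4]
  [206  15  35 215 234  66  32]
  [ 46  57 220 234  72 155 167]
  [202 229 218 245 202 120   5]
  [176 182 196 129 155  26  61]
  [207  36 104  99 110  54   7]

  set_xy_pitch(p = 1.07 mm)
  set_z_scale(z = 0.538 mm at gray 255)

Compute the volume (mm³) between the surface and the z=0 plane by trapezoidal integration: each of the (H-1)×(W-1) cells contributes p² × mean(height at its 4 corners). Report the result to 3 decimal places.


20.044

height_mm = gray/255 × 0.538; cell vol = 1.07² × mean(4 corners)
unit = 1.07² × 0.538 / (4×255) = 0.000603879 mm³ per gray-sum
row 0: Σ corner-gray over 6 cells = 1957  → 1.1818
row 1: Σ corner-gray over 6 cells = 2079  → 1.2555
row 2: Σ corner-gray over 6 cells = 2519  → 1.5212
row 3: Σ corner-gray over 6 cells = 2788  → 1.6836
row 4: Σ corner-gray over 6 cells = 3211  → 1.9391
row 5: Σ corner-gray over 6 cells = 3846  → 2.3225
row 6: Σ corner-gray over 6 cells = 3330  → 2.0109
row 7: Σ corner-gray over 6 cells = 3057  → 1.8461
row 8: Σ corner-gray over 6 cells = 3924  → 2.3696
row 9: Σ corner-gray over 6 cells = 3848  → 2.3237
row 10: Σ corner-gray over 6 cells = 2633  → 1.5900
Σ rows: total corner-gray = 33192  → 20.0439 mm³


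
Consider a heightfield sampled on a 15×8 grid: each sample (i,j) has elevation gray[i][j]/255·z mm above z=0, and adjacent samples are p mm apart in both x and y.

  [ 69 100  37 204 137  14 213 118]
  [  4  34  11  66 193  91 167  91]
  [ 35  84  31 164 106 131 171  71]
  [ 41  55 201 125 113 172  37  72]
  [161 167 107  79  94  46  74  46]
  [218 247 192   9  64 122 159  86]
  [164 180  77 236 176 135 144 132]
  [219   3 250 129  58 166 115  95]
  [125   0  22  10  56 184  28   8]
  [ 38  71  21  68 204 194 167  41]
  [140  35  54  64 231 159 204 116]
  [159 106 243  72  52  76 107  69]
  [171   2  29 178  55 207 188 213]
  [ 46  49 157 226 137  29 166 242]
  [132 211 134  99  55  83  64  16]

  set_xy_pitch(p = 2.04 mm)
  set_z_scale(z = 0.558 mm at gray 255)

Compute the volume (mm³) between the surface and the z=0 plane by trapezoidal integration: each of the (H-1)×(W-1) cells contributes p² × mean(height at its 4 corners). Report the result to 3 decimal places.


100.106

height_mm = gray/255 × 0.558; cell vol = 2.04² × mean(4 corners)
unit = 2.04² × 0.558 / (4×255) = 0.00227664 mm³ per gray-sum
row 0: Σ corner-gray over 7 cells = 2816  → 6.4110
row 1: Σ corner-gray over 7 cells = 2699  → 6.1447
row 2: Σ corner-gray over 7 cells = 2999  → 6.8276
row 3: Σ corner-gray over 7 cells = 2860  → 6.5112
row 4: Σ corner-gray over 7 cells = 3231  → 7.3558
row 5: Σ corner-gray over 7 cells = 4082  → 9.2932
row 6: Σ corner-gray over 7 cells = 3948  → 8.9882
row 7: Σ corner-gray over 7 cells = 2489  → 5.6666
row 8: Σ corner-gray over 7 cells = 2262  → 5.1498
row 9: Σ corner-gray over 7 cells = 3279  → 7.4651
row 10: Σ corner-gray over 7 cells = 3290  → 7.4901
row 11: Σ corner-gray over 7 cells = 3242  → 7.3809
row 12: Σ corner-gray over 7 cells = 3518  → 8.0092
row 13: Σ corner-gray over 7 cells = 3256  → 7.4127
Σ rows: total corner-gray = 43971  → 100.1061 mm³


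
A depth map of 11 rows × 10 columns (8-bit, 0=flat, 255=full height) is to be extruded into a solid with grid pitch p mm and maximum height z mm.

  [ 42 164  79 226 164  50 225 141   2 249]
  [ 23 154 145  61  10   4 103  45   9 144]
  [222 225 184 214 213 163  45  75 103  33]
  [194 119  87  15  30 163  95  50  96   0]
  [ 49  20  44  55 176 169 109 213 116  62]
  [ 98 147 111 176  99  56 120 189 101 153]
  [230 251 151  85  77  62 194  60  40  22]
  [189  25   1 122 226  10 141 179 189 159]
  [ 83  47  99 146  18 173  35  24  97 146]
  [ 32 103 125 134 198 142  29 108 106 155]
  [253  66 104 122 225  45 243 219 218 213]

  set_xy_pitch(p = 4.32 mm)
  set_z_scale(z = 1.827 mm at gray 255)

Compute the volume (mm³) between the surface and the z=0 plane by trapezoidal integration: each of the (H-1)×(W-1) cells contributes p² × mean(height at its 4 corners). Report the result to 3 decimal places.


height_mm = gray/255 × 1.827; cell vol = 4.32² × mean(4 corners)
unit = 4.32² × 1.827 / (4×255) = 0.0334277 mm³ per gray-sum
row 0: Σ corner-gray over 9 cells = 3622  → 121.0750
row 1: Σ corner-gray over 9 cells = 3928  → 131.3038
row 2: Σ corner-gray over 9 cells = 4203  → 140.4964
row 3: Σ corner-gray over 9 cells = 3419  → 114.2891
row 4: Σ corner-gray over 9 cells = 4164  → 139.1927
row 5: Σ corner-gray over 9 cells = 4341  → 145.1094
row 6: Σ corner-gray over 9 cells = 4226  → 141.2653
row 7: Σ corner-gray over 9 cells = 3641  → 121.7101
row 8: Σ corner-gray over 9 cells = 3584  → 119.8047
row 9: Σ corner-gray over 9 cells = 5027  → 168.0408
Σ rows: total corner-gray = 40155  → 1342.2874 mm³

1342.287


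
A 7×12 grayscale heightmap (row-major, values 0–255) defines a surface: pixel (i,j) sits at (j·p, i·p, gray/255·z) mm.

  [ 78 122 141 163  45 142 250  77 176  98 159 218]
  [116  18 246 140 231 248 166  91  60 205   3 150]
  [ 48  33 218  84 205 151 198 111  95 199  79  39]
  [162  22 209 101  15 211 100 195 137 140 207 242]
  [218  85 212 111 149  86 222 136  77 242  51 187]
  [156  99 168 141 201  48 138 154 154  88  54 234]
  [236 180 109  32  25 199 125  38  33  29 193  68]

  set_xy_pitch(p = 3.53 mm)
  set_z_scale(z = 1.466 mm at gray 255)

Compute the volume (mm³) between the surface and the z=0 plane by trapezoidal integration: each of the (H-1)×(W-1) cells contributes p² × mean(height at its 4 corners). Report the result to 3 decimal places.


height_mm = gray/255 × 1.466; cell vol = 3.53² × mean(4 corners)
unit = 3.53² × 1.466 / (4×255) = 0.0179095 mm³ per gray-sum
row 0: Σ corner-gray over 11 cells = 6124  → 109.6777
row 1: Σ corner-gray over 11 cells = 5915  → 105.9346
row 2: Σ corner-gray over 11 cells = 5911  → 105.8630
row 3: Σ corner-gray over 11 cells = 6225  → 111.4866
row 4: Σ corner-gray over 11 cells = 6027  → 107.9405
row 5: Σ corner-gray over 11 cells = 5110  → 91.5175
Σ rows: total corner-gray = 35312  → 632.4199 mm³

632.420


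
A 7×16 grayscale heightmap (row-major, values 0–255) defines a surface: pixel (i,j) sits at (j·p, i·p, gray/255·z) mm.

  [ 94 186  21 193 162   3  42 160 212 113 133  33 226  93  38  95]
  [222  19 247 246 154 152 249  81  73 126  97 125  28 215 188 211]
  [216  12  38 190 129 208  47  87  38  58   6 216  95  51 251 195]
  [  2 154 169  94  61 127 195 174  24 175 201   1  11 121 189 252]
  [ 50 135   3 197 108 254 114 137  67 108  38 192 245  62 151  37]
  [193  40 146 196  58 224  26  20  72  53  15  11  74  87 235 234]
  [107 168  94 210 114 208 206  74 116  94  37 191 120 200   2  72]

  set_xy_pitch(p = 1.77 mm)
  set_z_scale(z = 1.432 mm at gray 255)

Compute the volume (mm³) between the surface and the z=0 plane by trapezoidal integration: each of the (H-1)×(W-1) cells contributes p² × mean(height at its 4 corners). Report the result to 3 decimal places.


height_mm = gray/255 × 1.432; cell vol = 1.77² × mean(4 corners)
unit = 1.77² × 1.432 / (4×255) = 0.00439835 mm³ per gray-sum
row 0: Σ corner-gray over 15 cells = 7852  → 34.5358
row 1: Σ corner-gray over 15 cells = 7696  → 33.8497
row 2: Σ corner-gray over 15 cells = 6909  → 30.3882
row 3: Σ corner-gray over 15 cells = 7355  → 32.3498
row 4: Σ corner-gray over 15 cells = 6650  → 29.2490
row 5: Σ corner-gray over 15 cells = 6788  → 29.8560
Σ rows: total corner-gray = 43250  → 190.2285 mm³

190.228


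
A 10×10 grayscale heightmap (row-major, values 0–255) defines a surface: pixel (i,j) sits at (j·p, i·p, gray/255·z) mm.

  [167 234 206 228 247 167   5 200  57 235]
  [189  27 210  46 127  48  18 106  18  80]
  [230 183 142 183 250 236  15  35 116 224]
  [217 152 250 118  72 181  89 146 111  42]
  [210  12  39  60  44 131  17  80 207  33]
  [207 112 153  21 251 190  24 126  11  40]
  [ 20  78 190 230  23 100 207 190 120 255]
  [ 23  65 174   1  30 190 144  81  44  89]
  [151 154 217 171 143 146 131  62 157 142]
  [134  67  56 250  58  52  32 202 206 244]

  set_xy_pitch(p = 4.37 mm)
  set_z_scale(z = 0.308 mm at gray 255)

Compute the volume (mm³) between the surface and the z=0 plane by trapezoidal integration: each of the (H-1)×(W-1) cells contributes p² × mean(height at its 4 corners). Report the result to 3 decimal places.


height_mm = gray/255 × 0.308; cell vol = 4.37² × mean(4 corners)
unit = 4.37² × 0.308 / (4×255) = 0.00576651 mm³ per gray-sum
row 0: Σ corner-gray over 9 cells = 4559  → 26.2895
row 1: Σ corner-gray over 9 cells = 4243  → 24.4673
row 2: Σ corner-gray over 9 cells = 5271  → 30.3953
row 3: Σ corner-gray over 9 cells = 3920  → 22.6047
row 4: Σ corner-gray over 9 cells = 3446  → 19.8714
row 5: Σ corner-gray over 9 cells = 4574  → 26.3760
row 6: Σ corner-gray over 9 cells = 4121  → 23.7638
row 7: Σ corner-gray over 9 cells = 4225  → 24.3635
row 8: Σ corner-gray over 9 cells = 4879  → 28.1348
Σ rows: total corner-gray = 39238  → 226.2665 mm³

226.267


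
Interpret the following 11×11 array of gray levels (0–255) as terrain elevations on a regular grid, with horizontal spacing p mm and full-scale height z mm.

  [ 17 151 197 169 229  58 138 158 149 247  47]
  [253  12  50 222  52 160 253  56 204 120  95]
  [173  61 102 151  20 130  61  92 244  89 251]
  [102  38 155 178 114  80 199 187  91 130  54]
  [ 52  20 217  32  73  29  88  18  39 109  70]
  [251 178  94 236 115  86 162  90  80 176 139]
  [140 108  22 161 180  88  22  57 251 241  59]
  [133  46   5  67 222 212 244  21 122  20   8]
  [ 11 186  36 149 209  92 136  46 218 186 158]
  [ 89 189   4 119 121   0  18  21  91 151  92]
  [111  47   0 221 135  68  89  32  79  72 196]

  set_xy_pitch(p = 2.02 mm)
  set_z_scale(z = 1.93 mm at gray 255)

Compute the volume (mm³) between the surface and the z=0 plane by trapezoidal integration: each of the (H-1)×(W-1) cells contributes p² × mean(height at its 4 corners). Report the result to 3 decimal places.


height_mm = gray/255 × 1.93; cell vol = 2.02² × mean(4 corners)
unit = 2.02² × 1.93 / (4×255) = 0.00772076 mm³ per gray-sum
row 0: Σ corner-gray over 10 cells = 5662  → 43.7149
row 1: Σ corner-gray over 10 cells = 4930  → 38.0633
row 2: Σ corner-gray over 10 cells = 4824  → 37.2449
row 3: Σ corner-gray over 10 cells = 3872  → 29.8948
row 4: Σ corner-gray over 10 cells = 4196  → 32.3963
row 5: Σ corner-gray over 10 cells = 5283  → 40.7888
row 6: Σ corner-gray over 10 cells = 4518  → 34.8824
row 7: Σ corner-gray over 10 cells = 4744  → 36.6273
row 8: Σ corner-gray over 10 cells = 4294  → 33.1529
row 9: Σ corner-gray over 10 cells = 3402  → 26.2660
Σ rows: total corner-gray = 45725  → 353.0316 mm³

353.032


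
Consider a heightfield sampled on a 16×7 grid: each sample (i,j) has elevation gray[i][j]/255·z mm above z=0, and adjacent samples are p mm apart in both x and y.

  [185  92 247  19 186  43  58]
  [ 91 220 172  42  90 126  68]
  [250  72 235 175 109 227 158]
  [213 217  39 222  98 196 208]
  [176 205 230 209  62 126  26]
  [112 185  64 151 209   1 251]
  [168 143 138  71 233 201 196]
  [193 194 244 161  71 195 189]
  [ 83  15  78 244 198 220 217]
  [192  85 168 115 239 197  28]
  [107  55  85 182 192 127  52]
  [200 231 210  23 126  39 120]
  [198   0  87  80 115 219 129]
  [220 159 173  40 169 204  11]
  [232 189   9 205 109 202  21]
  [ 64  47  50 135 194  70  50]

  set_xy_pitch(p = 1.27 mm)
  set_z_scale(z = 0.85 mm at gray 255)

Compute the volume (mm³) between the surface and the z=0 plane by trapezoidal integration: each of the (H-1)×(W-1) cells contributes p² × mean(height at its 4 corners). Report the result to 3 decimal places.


68.856

height_mm = gray/255 × 0.85; cell vol = 1.27² × mean(4 corners)
unit = 1.27² × 0.85 / (4×255) = 0.00134408 mm³ per gray-sum
row 0: Σ corner-gray over 6 cells = 2876  → 3.8656
row 1: Σ corner-gray over 6 cells = 3503  → 4.7083
row 2: Σ corner-gray over 6 cells = 4009  → 5.3884
row 3: Σ corner-gray over 6 cells = 3831  → 5.1492
row 4: Σ corner-gray over 6 cells = 3449  → 4.6357
row 5: Σ corner-gray over 6 cells = 3519  → 4.7298
row 6: Σ corner-gray over 6 cells = 4048  → 5.4408
row 7: Σ corner-gray over 6 cells = 3922  → 5.2715
row 8: Σ corner-gray over 6 cells = 3638  → 4.8898
row 9: Σ corner-gray over 6 cells = 3269  → 4.3938
row 10: Σ corner-gray over 6 cells = 3019  → 4.0578
row 11: Σ corner-gray over 6 cells = 2907  → 3.9073
row 12: Σ corner-gray over 6 cells = 3050  → 4.0995
row 13: Σ corner-gray over 6 cells = 3402  → 4.5726
row 14: Σ corner-gray over 6 cells = 2787  → 3.7460
Σ rows: total corner-gray = 51229  → 68.8560 mm³


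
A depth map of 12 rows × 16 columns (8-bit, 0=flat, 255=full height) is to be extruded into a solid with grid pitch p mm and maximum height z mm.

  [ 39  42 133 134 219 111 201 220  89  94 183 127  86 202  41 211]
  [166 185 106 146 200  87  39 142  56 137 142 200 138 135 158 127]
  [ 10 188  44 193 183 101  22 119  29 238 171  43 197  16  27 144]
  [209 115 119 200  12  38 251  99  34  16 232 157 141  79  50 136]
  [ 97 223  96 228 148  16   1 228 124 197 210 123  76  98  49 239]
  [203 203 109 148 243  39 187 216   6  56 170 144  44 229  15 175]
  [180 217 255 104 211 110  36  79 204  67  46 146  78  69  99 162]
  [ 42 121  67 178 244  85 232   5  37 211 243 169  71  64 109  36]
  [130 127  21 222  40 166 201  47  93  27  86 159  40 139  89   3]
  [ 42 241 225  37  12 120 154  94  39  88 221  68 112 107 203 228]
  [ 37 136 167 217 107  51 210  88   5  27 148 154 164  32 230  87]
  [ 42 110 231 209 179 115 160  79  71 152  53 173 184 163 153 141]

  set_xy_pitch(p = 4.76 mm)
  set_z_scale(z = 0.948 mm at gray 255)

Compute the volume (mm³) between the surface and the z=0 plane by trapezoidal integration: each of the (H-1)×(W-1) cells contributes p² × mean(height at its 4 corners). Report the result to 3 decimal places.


height_mm = gray/255 × 0.948; cell vol = 4.76² × mean(4 corners)
unit = 4.76² × 0.948 / (4×255) = 0.0210582 mm³ per gray-sum
row 0: Σ corner-gray over 15 cells = 8049  → 169.4978
row 1: Σ corner-gray over 15 cells = 7331  → 154.3780
row 2: Σ corner-gray over 15 cells = 6727  → 141.6588
row 3: Σ corner-gray over 15 cells = 7401  → 155.8520
row 4: Σ corner-gray over 15 cells = 7966  → 167.7499
row 5: Σ corner-gray over 15 cells = 7780  → 163.8331
row 6: Σ corner-gray over 15 cells = 7534  → 158.6528
row 7: Σ corner-gray over 15 cells = 6797  → 143.1329
row 8: Σ corner-gray over 15 cells = 6759  → 142.3326
row 9: Σ corner-gray over 15 cells = 7308  → 153.8936
row 10: Σ corner-gray over 15 cells = 7843  → 165.1598
Σ rows: total corner-gray = 81495  → 1716.1413 mm³

1716.141


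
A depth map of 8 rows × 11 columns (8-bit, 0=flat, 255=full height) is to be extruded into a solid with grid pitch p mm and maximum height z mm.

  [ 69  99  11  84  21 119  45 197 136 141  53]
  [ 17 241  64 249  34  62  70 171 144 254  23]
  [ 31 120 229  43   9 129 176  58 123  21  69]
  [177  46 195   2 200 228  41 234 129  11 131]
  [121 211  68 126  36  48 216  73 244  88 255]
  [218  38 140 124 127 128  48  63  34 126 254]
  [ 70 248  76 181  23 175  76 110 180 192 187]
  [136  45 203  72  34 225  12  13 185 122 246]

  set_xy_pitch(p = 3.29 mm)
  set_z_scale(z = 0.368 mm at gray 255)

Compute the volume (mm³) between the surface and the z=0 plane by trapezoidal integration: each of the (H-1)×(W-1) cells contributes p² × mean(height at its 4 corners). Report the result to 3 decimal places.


height_mm = gray/255 × 0.368; cell vol = 3.29² × mean(4 corners)
unit = 3.29² × 0.368 / (4×255) = 0.00390517 mm³ per gray-sum
row 0: Σ corner-gray over 10 cells = 4446  → 17.3624
row 1: Σ corner-gray over 10 cells = 4534  → 17.7060
row 2: Σ corner-gray over 10 cells = 4396  → 17.1671
row 3: Σ corner-gray over 10 cells = 5076  → 19.8226
row 4: Σ corner-gray over 10 cells = 4724  → 18.4480
row 5: Σ corner-gray over 10 cells = 4907  → 19.1626
row 6: Σ corner-gray over 10 cells = 4983  → 19.4594
Σ rows: total corner-gray = 33066  → 129.1282 mm³

129.128


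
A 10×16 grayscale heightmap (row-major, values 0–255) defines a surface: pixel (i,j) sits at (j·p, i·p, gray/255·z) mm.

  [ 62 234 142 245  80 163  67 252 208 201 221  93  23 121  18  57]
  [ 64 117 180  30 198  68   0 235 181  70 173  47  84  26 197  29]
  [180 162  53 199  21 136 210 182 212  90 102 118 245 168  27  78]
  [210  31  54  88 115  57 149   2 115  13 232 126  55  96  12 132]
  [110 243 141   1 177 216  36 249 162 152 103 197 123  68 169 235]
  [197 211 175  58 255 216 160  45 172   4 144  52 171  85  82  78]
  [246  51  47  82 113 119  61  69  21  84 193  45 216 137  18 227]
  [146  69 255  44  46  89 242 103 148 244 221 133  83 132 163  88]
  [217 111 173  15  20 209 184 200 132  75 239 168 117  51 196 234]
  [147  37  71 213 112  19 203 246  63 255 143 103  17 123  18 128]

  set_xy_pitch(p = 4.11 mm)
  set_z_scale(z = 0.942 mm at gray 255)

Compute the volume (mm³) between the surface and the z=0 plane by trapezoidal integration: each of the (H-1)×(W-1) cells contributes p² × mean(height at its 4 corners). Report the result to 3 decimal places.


height_mm = gray/255 × 0.942; cell vol = 4.11² × mean(4 corners)
unit = 4.11² × 0.942 / (4×255) = 0.0156004 mm³ per gray-sum
row 0: Σ corner-gray over 15 cells = 7560  → 117.9387
row 1: Σ corner-gray over 15 cells = 7413  → 115.6454
row 2: Σ corner-gray over 15 cells = 6740  → 105.1464
row 3: Σ corner-gray over 15 cells = 7051  → 109.9981
row 4: Σ corner-gray over 15 cells = 8354  → 130.3253
row 5: Σ corner-gray over 15 cells = 6920  → 107.9544
row 6: Σ corner-gray over 15 cells = 7163  → 111.7453
row 7: Σ corner-gray over 15 cells = 8409  → 131.1834
row 8: Σ corner-gray over 15 cells = 7752  → 120.9339
Σ rows: total corner-gray = 67362  → 1050.8709 mm³

1050.871
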